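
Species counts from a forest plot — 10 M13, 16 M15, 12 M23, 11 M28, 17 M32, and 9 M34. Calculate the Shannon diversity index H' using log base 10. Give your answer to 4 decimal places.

Total N = 10+16+12+11+17+9 = 75, so the proportions are 0.133333, 0.213333, 0.16, 0.146667, 0.226667, 0.12 (working shown to 6 dp, full precision carried).
Each pᵢ log₁₀ pᵢ term: 0.133333×(-0.875061)=-0.116675, 0.213333×(-0.670941)=-0.143134, 0.16×(-0.795880)=-0.127341, 0.146667×(-0.833669)=-0.122271, 0.226667×(-0.644612)=-0.146112, 0.12×(-0.920819)=-0.110498.
Sum = -0.766032, so H' = 0.7660.

0.7660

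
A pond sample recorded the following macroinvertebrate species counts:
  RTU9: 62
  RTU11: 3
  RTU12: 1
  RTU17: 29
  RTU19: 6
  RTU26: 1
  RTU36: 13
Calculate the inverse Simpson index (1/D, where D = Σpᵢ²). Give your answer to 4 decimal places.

2.6984

Total N = 62+3+1+29+6+1+13 = 115, so the proportions are 0.5391304, 0.026087, 0.0086957, 0.2521739, 0.0521739, 0.0086957, 0.1130435 (working shown to 7 dp, full precision carried).
D = 0.5391304² + 0.026087² + 0.0086957² + 0.2521739² + 0.0521739² + 0.0086957² + 0.1130435² = 0.2906616 + 0.0006805 + 0.0000756 + 0.0635917 + 0.0027221 + 0.0000756 + 0.0127788 = 0.3705860.
So 1/D = 2.698429, i.e. 2.6984 to 4 decimal places.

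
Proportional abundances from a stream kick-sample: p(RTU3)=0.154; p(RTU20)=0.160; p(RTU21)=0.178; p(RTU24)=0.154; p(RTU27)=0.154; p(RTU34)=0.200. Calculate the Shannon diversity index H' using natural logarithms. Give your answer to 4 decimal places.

1.7866

Each pᵢ ln pᵢ term (working shown to 6 dp, full precision carried): 0.154×(-1.870803)=-0.288104, 0.16×(-1.832581)=-0.293213, 0.178×(-1.725972)=-0.307223, 0.154×(-1.870803)=-0.288104, 0.154×(-1.870803)=-0.288104, 0.2×(-1.609438)=-0.321888.
Sum = -1.786634, so H' = 1.7866.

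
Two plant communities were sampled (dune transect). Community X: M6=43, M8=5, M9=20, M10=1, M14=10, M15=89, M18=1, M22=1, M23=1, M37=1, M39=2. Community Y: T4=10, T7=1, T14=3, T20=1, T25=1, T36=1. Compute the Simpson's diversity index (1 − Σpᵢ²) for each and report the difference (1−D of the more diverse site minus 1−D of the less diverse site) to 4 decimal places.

0.0507

Community X: N=174, proportions 0.2471264, 0.0287356, 0.1149425, 0.0057471, 0.0574713, 0.5114943, 0.0057471, 0.0057471, 0.0057471, 0.0057471, 0.0114943, giving 1−D = 0.6596644 (working shown to 7 dp, full precision carried).
Community Y: N=17, proportions 0.5882353, 0.0588235, 0.1764706, 0.0588235, 0.0588235, 0.0588235, giving 1−D = 0.6089965.
Difference = |0.6596644 − 0.6089965| = 0.0506679, i.e. 0.0507 to 4 decimal places.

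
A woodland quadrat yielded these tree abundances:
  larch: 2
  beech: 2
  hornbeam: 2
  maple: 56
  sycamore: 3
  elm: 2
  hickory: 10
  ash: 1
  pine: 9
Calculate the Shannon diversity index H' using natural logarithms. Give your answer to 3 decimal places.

Total N = 2+2+2+56+3+2+10+1+9 = 87, so the proportions are 0.02299, 0.02299, 0.02299, 0.64368, 0.03448, 0.02299, 0.11494, 0.01149, 0.10345 (working shown to 5 dp, full precision carried).
Each pᵢ ln pᵢ term: 0.02299×(-3.77276)=-0.08673, 0.02299×(-3.77276)=-0.08673, 0.02299×(-3.77276)=-0.08673, 0.64368×(-0.44056)=-0.28358, 0.03448×(-3.36730)=-0.11611, 0.02299×(-3.77276)=-0.08673, 0.11494×(-2.16332)=-0.24866, 0.01149×(-4.46591)=-0.05133, 0.10345×(-2.26868)=-0.23469.
Sum = -1.28129, so H' = 1.281.

1.281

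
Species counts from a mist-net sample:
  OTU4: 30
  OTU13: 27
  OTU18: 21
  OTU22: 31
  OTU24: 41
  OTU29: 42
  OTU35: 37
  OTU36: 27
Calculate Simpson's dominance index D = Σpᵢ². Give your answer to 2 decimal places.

0.13

Total N = 30+27+21+31+41+42+37+27 = 256, so the proportions are 0.1172, 0.1055, 0.082, 0.1211, 0.1602, 0.1641, 0.1445, 0.1055 (working shown to 4 dp, full precision carried).
D = 0.1172² + 0.1055² + 0.082² + 0.1211² + 0.1602² + 0.1641² + 0.1445² + 0.1055² = 0.0137 + 0.0111 + 0.0067 + 0.0147 + 0.0257 + 0.0269 + 0.0209 + 0.0111 = 0.1308.
To 2 decimal places, D = 0.13.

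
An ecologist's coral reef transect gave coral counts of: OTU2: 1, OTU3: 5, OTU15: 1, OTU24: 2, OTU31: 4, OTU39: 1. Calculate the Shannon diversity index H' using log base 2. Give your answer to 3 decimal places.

Total N = 1+5+1+2+4+1 = 14, so the proportions are 0.07143, 0.35714, 0.07143, 0.14286, 0.28571, 0.07143 (working shown to 5 dp, full precision carried).
Each pᵢ log₂ pᵢ term: 0.07143×(-3.80735)=-0.27195, 0.35714×(-1.48543)=-0.53051, 0.07143×(-3.80735)=-0.27195, 0.14286×(-2.80735)=-0.40105, 0.28571×(-1.80735)=-0.51639, 0.07143×(-3.80735)=-0.27195.
Sum = -2.26381, so H' = 2.264.

2.264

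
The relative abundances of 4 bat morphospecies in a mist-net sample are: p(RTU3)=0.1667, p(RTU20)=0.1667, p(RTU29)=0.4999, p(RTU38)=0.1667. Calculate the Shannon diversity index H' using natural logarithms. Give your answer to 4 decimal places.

Each pᵢ ln pᵢ term (working shown to 6 dp, full precision carried): 0.1667×(-1.791559)=-0.298653, 0.1667×(-1.791559)=-0.298653, 0.4999×(-0.693347)=-0.346604, 0.1667×(-1.791559)=-0.298653.
Sum = -1.242563, so H' = 1.2426.

1.2426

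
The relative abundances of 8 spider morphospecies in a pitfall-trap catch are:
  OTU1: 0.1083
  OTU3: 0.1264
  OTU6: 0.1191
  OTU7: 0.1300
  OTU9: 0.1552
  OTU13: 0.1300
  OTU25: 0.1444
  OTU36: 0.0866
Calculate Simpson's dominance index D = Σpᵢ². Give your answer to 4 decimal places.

0.1281

D = 0.1083² + 0.1264² + 0.1191² + 0.13² + 0.1552² + 0.13² + 0.1444² + 0.0866² = 0.011729 + 0.015977 + 0.014185 + 0.016900 + 0.024087 + 0.016900 + 0.020851 + 0.007500 = 0.128129 (working shown to 6 dp, full precision carried).
To 4 decimal places, D = 0.1281.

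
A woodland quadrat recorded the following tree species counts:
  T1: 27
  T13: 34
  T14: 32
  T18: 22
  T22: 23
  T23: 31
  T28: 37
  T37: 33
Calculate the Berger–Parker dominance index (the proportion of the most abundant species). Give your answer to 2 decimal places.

Total N = 27+34+32+22+23+31+37+33 = 239, so the proportions are 0.113, 0.1423, 0.1339, 0.0921, 0.0962, 0.1297, 0.1548, 0.1381 (working shown to 4 dp, full precision carried).
The largest proportion is 0.1548, i.e. d = 0.15 to 2 decimal places.

0.15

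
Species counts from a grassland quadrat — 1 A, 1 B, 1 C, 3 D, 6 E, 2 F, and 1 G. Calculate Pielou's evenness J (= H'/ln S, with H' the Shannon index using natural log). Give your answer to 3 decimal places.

Total N = 1+1+1+3+6+2+1 = 15, so the proportions are 0.06667, 0.06667, 0.06667, 0.2, 0.4, 0.13333, 0.06667 (working shown to 5 dp, full precision carried).
H' = −Σ pᵢ ln pᵢ = −((-0.18054) + (-0.18054) + (-0.18054) + (-0.32189) + (-0.36652) + (-0.26865) + (-0.18054)) = 1.67920.
With S = 7 species, ln S = 1.94591, so J = 1.67920/1.94591 = 0.86294, i.e. 0.863 to 3 decimal places.

0.863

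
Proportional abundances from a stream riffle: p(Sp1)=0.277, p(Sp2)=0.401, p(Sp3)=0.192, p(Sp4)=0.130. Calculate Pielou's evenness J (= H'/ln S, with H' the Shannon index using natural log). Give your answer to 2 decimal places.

0.94

H' = −Σ pᵢ ln pᵢ = −((-0.3556) + (-0.3664) + (-0.3168) + (-0.2652)) = 1.3041 (working shown to 4 dp, full precision carried).
With S = 4 species, ln S = 1.3863, so J = 1.3041/1.3863 = 0.9407, i.e. 0.94 to 2 decimal places.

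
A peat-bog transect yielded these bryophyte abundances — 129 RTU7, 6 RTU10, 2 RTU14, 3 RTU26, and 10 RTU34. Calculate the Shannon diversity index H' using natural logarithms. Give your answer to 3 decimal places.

0.575

Total N = 129+6+2+3+10 = 150, so the proportions are 0.86, 0.04, 0.01333, 0.02, 0.06667 (working shown to 5 dp, full precision carried).
Each pᵢ ln pᵢ term: 0.86×(-0.15082)=-0.12971, 0.04×(-3.21888)=-0.12876, 0.01333×(-4.31749)=-0.05757, 0.02×(-3.91202)=-0.07824, 0.06667×(-2.70805)=-0.18054.
Sum = -0.57481, so H' = 0.575.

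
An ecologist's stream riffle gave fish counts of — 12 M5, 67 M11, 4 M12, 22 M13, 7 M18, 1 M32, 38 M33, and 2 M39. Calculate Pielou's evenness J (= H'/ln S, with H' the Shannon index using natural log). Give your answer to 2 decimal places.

0.73

Total N = 12+67+4+22+7+1+38+2 = 153, so the proportions are 0.0784, 0.4379, 0.0261, 0.1438, 0.0458, 0.0065, 0.2484, 0.0131 (working shown to 4 dp, full precision carried).
H' = −Σ pᵢ ln pᵢ = −((-0.1996) + (-0.3616) + (-0.0953) + (-0.2789) + (-0.1411) + (-0.0329) + (-0.3459) + (-0.0567)) = 1.5120.
With S = 8 species, ln S = 2.0794, so J = 1.5120/2.0794 = 0.7271, i.e. 0.73 to 2 decimal places.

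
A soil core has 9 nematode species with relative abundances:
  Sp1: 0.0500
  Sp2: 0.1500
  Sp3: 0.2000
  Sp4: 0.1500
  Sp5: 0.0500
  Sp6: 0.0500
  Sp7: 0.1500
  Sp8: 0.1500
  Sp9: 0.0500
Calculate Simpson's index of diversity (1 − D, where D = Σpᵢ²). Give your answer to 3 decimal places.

D = 0.05² + 0.15² + 0.2² + 0.15² + 0.05² + 0.05² + 0.15² + 0.15² + 0.05² = 0.00250 + 0.02250 + 0.04000 + 0.02250 + 0.00250 + 0.00250 + 0.02250 + 0.02250 + 0.00250 = 0.14000 (working shown to 5 dp, full precision carried).
So 1 − D = 0.86000, i.e. 0.860 to 3 decimal places.

0.860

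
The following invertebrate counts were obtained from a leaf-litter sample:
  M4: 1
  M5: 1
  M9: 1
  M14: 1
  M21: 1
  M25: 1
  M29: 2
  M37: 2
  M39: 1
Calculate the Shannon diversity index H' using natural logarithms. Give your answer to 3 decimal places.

2.146

Total N = 1+1+1+1+1+1+2+2+1 = 11, so the proportions are 0.09091, 0.09091, 0.09091, 0.09091, 0.09091, 0.09091, 0.18182, 0.18182, 0.09091 (working shown to 5 dp, full precision carried).
Each pᵢ ln pᵢ term: 0.09091×(-2.39790)=-0.21799, 0.09091×(-2.39790)=-0.21799, 0.09091×(-2.39790)=-0.21799, 0.09091×(-2.39790)=-0.21799, 0.09091×(-2.39790)=-0.21799, 0.09091×(-2.39790)=-0.21799, 0.18182×(-1.70475)=-0.30995, 0.18182×(-1.70475)=-0.30995, 0.09091×(-2.39790)=-0.21799.
Sum = -2.14584, so H' = 2.146.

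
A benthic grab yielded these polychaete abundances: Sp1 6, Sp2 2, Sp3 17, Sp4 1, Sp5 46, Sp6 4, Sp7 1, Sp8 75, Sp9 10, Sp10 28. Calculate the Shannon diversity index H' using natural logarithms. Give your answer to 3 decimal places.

Total N = 6+2+17+1+46+4+1+75+10+28 = 190, so the proportions are 0.03158, 0.01053, 0.08947, 0.00526, 0.24211, 0.02105, 0.00526, 0.39474, 0.05263, 0.14737 (working shown to 5 dp, full precision carried).
Each pᵢ ln pᵢ term: 0.03158×(-3.45526)=-0.10911, 0.01053×(-4.55388)=-0.04794, 0.08947×(-2.41381)=-0.21597, 0.00526×(-5.24702)=-0.02762, 0.24211×(-1.41838)=-0.34340, 0.02105×(-3.86073)=-0.08128, 0.00526×(-5.24702)=-0.02762, 0.39474×(-0.92954)=-0.36692, 0.05263×(-2.94444)=-0.15497, 0.14737×(-1.91482)=-0.28218.
Sum = -1.65701, so H' = 1.657.

1.657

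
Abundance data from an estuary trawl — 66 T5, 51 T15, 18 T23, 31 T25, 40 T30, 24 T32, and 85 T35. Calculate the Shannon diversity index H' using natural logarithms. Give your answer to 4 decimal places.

1.8257

Total N = 66+51+18+31+40+24+85 = 315, so the proportions are 0.209524, 0.161905, 0.057143, 0.098413, 0.126984, 0.07619, 0.269841 (working shown to 6 dp, full precision carried).
Each pᵢ ln pᵢ term: 0.209524×(-1.562918)=-0.327469, 0.161905×(-1.820747)=-0.294788, 0.057143×(-2.862201)=-0.163554, 0.098413×(-2.318585)=-0.228178, 0.126984×(-2.063693)=-0.262056, 0.07619×(-2.574519)=-0.196154, 0.269841×(-1.309921)=-0.353471.
Sum = -1.825670, so H' = 1.8257.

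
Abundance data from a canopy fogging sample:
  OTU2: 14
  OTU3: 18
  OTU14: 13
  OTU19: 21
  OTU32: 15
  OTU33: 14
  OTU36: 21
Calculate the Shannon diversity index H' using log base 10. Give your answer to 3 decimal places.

Total N = 14+18+13+21+15+14+21 = 116, so the proportions are 0.12069, 0.15517, 0.11207, 0.18103, 0.12931, 0.12069, 0.18103 (working shown to 5 dp, full precision carried).
Each pᵢ log₁₀ pᵢ term: 0.12069×(-0.91833)=-0.11083, 0.15517×(-0.80919)=-0.12556, 0.11207×(-0.95051)=-0.10652, 0.18103×(-0.74224)=-0.13437, 0.12931×(-0.88837)=-0.11488, 0.12069×(-0.91833)=-0.11083, 0.18103×(-0.74224)=-0.13437.
Sum = -0.83737, so H' = 0.837.

0.837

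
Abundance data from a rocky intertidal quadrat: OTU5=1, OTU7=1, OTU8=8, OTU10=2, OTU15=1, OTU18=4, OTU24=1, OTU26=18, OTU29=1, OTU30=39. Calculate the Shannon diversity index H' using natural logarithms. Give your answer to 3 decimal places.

1.456

Total N = 1+1+8+2+1+4+1+18+1+39 = 76, so the proportions are 0.01316, 0.01316, 0.10526, 0.02632, 0.01316, 0.05263, 0.01316, 0.23684, 0.01316, 0.51316 (working shown to 5 dp, full precision carried).
Each pᵢ ln pᵢ term: 0.01316×(-4.33073)=-0.05698, 0.01316×(-4.33073)=-0.05698, 0.10526×(-2.25129)=-0.23698, 0.02632×(-3.63759)=-0.09573, 0.01316×(-4.33073)=-0.05698, 0.05263×(-2.94444)=-0.15497, 0.01316×(-4.33073)=-0.05698, 0.23684×(-1.44036)=-0.34114, 0.01316×(-4.33073)=-0.05698, 0.51316×(-0.66717)=-0.34236.
Sum = -1.45609, so H' = 1.456.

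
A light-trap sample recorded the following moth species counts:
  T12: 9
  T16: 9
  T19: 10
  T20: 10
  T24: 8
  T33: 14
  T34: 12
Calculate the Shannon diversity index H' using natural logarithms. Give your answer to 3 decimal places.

Total N = 9+9+10+10+8+14+12 = 72, so the proportions are 0.125, 0.125, 0.13889, 0.13889, 0.11111, 0.19444, 0.16667 (working shown to 5 dp, full precision carried).
Each pᵢ ln pᵢ term: 0.125×(-2.07944)=-0.25993, 0.125×(-2.07944)=-0.25993, 0.13889×(-1.97408)=-0.27418, 0.13889×(-1.97408)=-0.27418, 0.11111×(-2.19722)=-0.24414, 0.19444×(-1.63761)=-0.31842, 0.16667×(-1.79176)=-0.29863.
Sum = -1.92940, so H' = 1.929.

1.929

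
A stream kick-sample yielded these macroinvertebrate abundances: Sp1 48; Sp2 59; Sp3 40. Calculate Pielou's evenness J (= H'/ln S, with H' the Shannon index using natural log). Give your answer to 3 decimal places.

0.989

Total N = 48+59+40 = 147, so the proportions are 0.32653, 0.40136, 0.27211 (working shown to 5 dp, full precision carried).
H' = −Σ pᵢ ln pᵢ = −((-0.36546) + (-0.36640) + (-0.35416)) = 1.08603.
With S = 3 species, ln S = 1.09861, so J = 1.08603/1.09861 = 0.98854, i.e. 0.989 to 3 decimal places.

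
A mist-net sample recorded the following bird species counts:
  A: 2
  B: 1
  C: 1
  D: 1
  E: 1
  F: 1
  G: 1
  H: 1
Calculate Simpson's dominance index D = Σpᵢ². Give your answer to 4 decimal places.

Total N = 2+1+1+1+1+1+1+1 = 9, so the proportions are 0.222222, 0.111111, 0.111111, 0.111111, 0.111111, 0.111111, 0.111111, 0.111111 (working shown to 6 dp, full precision carried).
D = 0.222222² + 0.111111² + 0.111111² + 0.111111² + 0.111111² + 0.111111² + 0.111111² + 0.111111² = 0.049383 + 0.012346 + 0.012346 + 0.012346 + 0.012346 + 0.012346 + 0.012346 + 0.012346 = 0.135802.
To 4 decimal places, D = 0.1358.

0.1358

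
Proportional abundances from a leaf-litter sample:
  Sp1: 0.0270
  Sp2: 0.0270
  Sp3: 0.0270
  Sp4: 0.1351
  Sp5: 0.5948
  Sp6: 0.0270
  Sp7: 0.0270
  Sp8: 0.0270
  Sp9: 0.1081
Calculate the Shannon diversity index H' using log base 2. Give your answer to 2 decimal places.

2.03

Each pᵢ log₂ pᵢ term (working shown to 4 dp, full precision carried): 0.027×(-5.2109)=-0.1407, 0.027×(-5.2109)=-0.1407, 0.027×(-5.2109)=-0.1407, 0.1351×(-2.8879)=-0.3902, 0.5948×(-0.7495)=-0.4458, 0.027×(-5.2109)=-0.1407, 0.027×(-5.2109)=-0.1407, 0.027×(-5.2109)=-0.1407, 0.1081×(-3.2096)=-0.3470.
Sum = -2.0271, so H' = 2.03.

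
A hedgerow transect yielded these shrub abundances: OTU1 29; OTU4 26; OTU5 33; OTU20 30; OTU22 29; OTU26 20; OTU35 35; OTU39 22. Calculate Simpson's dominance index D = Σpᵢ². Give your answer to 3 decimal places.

Total N = 29+26+33+30+29+20+35+22 = 224, so the proportions are 0.12946, 0.11607, 0.14732, 0.13393, 0.12946, 0.08929, 0.15625, 0.09821 (working shown to 5 dp, full precision carried).
D = 0.12946² + 0.11607² + 0.14732² + 0.13393² + 0.12946² + 0.08929² + 0.15625² + 0.09821² = 0.01676 + 0.01347 + 0.02170 + 0.01794 + 0.01676 + 0.00797 + 0.02441 + 0.00965 = 0.12867.
To 3 decimal places, D = 0.129.

0.129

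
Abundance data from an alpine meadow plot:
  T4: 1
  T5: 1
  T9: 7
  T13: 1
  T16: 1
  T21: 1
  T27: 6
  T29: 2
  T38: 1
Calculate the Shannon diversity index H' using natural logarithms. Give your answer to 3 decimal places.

1.818

Total N = 1+1+7+1+1+1+6+2+1 = 21, so the proportions are 0.04762, 0.04762, 0.33333, 0.04762, 0.04762, 0.04762, 0.28571, 0.09524, 0.04762 (working shown to 5 dp, full precision carried).
Each pᵢ ln pᵢ term: 0.04762×(-3.04452)=-0.14498, 0.04762×(-3.04452)=-0.14498, 0.33333×(-1.09861)=-0.36620, 0.04762×(-3.04452)=-0.14498, 0.04762×(-3.04452)=-0.14498, 0.04762×(-3.04452)=-0.14498, 0.28571×(-1.25276)=-0.35793, 0.09524×(-2.35138)=-0.22394, 0.04762×(-3.04452)=-0.14498.
Sum = -1.81794, so H' = 1.818.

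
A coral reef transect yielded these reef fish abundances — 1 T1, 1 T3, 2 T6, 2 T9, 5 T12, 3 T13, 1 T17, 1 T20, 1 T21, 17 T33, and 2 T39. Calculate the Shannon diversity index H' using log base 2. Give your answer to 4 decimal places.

Total N = 1+1+2+2+5+3+1+1+1+17+2 = 36, so the proportions are 0.027778, 0.027778, 0.055556, 0.055556, 0.138889, 0.083333, 0.027778, 0.027778, 0.027778, 0.472222, 0.055556 (working shown to 6 dp, full precision carried).
Each pᵢ log₂ pᵢ term: 0.027778×(-5.169925)=-0.143609, 0.027778×(-5.169925)=-0.143609, 0.055556×(-4.169925)=-0.231663, 0.055556×(-4.169925)=-0.231663, 0.138889×(-2.847997)=-0.395555, 0.083333×(-3.584963)=-0.298747, 0.027778×(-5.169925)=-0.143609, 0.027778×(-5.169925)=-0.143609, 0.027778×(-5.169925)=-0.143609, 0.472222×(-1.082462)=-0.511163, 0.055556×(-4.169925)=-0.231663.
Sum = -2.618497, so H' = 2.6185.

2.6185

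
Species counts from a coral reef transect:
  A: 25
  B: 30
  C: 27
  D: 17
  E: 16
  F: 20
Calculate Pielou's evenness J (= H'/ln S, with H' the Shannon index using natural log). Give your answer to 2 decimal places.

0.99

Total N = 25+30+27+17+16+20 = 135, so the proportions are 0.1852, 0.2222, 0.2, 0.1259, 0.1185, 0.1481 (working shown to 4 dp, full precision carried).
H' = −Σ pᵢ ln pᵢ = −((-0.3123) + (-0.3342) + (-0.3219) + (-0.2609) + (-0.2528) + (-0.2829)) = 1.7650.
With S = 6 species, ln S = 1.7918, so J = 1.7650/1.7918 = 0.9851, i.e. 0.99 to 2 decimal places.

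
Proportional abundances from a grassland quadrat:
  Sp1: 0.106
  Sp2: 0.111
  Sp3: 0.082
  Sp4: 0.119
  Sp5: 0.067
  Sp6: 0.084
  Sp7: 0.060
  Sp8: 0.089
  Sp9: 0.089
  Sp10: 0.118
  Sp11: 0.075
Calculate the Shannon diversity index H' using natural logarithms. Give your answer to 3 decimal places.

2.375

Each pᵢ ln pᵢ term (working shown to 5 dp, full precision carried): 0.106×(-2.24432)=-0.23790, 0.111×(-2.19823)=-0.24400, 0.082×(-2.50104)=-0.20508, 0.119×(-2.12863)=-0.25331, 0.067×(-2.70306)=-0.18111, 0.084×(-2.47694)=-0.20806, 0.06×(-2.81341)=-0.16880, 0.089×(-2.41912)=-0.21530, 0.089×(-2.41912)=-0.21530, 0.118×(-2.13707)=-0.25217, 0.075×(-2.59027)=-0.19427.
Sum = -2.37531, so H' = 2.375.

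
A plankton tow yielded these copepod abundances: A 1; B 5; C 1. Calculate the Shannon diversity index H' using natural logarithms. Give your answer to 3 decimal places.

0.796

Total N = 1+5+1 = 7, so the proportions are 0.14286, 0.71429, 0.14286 (working shown to 5 dp, full precision carried).
Each pᵢ ln pᵢ term: 0.14286×(-1.94591)=-0.27799, 0.71429×(-0.33647)=-0.24034, 0.14286×(-1.94591)=-0.27799.
Sum = -0.79631, so H' = 0.796.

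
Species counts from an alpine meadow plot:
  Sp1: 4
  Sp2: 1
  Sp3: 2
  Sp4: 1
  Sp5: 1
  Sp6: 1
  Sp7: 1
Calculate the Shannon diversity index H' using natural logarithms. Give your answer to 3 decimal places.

1.768

Total N = 4+1+2+1+1+1+1 = 11, so the proportions are 0.36364, 0.09091, 0.18182, 0.09091, 0.09091, 0.09091, 0.09091 (working shown to 5 dp, full precision carried).
Each pᵢ ln pᵢ term: 0.36364×(-1.01160)=-0.36785, 0.09091×(-2.39790)=-0.21799, 0.18182×(-1.70475)=-0.30995, 0.09091×(-2.39790)=-0.21799, 0.09091×(-2.39790)=-0.21799, 0.09091×(-2.39790)=-0.21799, 0.09091×(-2.39790)=-0.21799.
Sum = -1.76776, so H' = 1.768.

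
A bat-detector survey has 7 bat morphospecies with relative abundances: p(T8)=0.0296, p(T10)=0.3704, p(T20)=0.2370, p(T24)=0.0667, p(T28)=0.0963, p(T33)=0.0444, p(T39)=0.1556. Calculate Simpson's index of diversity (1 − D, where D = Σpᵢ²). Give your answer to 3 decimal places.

D = 0.0296² + 0.3704² + 0.237² + 0.0667² + 0.0963² + 0.0444² + 0.1556² = 0.00088 + 0.13720 + 0.05617 + 0.00445 + 0.00927 + 0.00197 + 0.02421 = 0.23415 (working shown to 5 dp, full precision carried).
So 1 − D = 0.76585, i.e. 0.766 to 3 decimal places.

0.766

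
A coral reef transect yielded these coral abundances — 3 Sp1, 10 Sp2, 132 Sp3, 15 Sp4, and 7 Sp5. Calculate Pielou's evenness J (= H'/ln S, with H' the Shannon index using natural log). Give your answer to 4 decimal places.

0.4822

Total N = 3+10+132+15+7 = 167, so the proportions are 0.017964, 0.05988, 0.790419, 0.08982, 0.041916 (working shown to 6 dp, full precision carried).
H' = −Σ pᵢ ln pᵢ = −((-0.072204) + (-0.168587) + (-0.185900) + (-0.216462) + (-0.132962)) = 0.776116.
With S = 5 species, ln S = 1.609438, so J = 0.776116/1.609438 = 0.482228, i.e. 0.4822 to 4 decimal places.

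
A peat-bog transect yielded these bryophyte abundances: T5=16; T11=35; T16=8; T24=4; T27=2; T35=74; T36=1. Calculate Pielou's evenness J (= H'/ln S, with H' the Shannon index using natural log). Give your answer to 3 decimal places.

0.664

Total N = 16+35+8+4+2+74+1 = 140, so the proportions are 0.11429, 0.25, 0.05714, 0.02857, 0.01429, 0.52857, 0.00714 (working shown to 5 dp, full precision carried).
H' = −Σ pᵢ ln pᵢ = −((-0.24789) + (-0.34657) + (-0.16355) + (-0.10158) + (-0.06069) + (-0.33701) + (-0.03530)) = 1.29260.
With S = 7 species, ln S = 1.94591, so J = 1.29260/1.94591 = 0.66426, i.e. 0.664 to 3 decimal places.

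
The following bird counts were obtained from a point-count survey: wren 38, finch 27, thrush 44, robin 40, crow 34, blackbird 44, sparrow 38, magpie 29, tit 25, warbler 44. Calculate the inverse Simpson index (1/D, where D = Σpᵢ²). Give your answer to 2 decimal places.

Total N = 38+27+44+40+34+44+38+29+25+44 = 363, so the proportions are 0.104683, 0.07438, 0.121212, 0.110193, 0.093664, 0.121212, 0.104683, 0.07989, 0.068871, 0.121212 (working shown to 6 dp, full precision carried).
D = 0.104683² + 0.07438² + 0.121212² + 0.110193² + 0.093664² + 0.121212² + 0.104683² + 0.07989² + 0.068871² + 0.121212² = 0.010959 + 0.005532 + 0.014692 + 0.012142 + 0.008773 + 0.014692 + 0.010959 + 0.006382 + 0.004743 + 0.014692 = 0.103568.
So 1/D = 9.6555, i.e. 9.66 to 2 decimal places.

9.66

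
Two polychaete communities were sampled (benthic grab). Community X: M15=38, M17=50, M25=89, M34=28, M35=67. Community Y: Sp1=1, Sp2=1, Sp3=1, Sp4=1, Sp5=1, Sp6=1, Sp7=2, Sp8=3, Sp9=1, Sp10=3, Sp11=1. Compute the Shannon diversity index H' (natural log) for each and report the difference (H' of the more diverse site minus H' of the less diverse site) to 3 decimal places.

Community X: N=272, proportions 0.139706, 0.183824, 0.327206, 0.102941, 0.246324, giving H' = 1.531044 (working shown to 6 dp, full precision carried).
Community Y: N=16, proportions 0.0625, 0.0625, 0.0625, 0.0625, 0.0625, 0.0625, 0.125, 0.1875, 0.0625, 0.1875, 0.0625, giving H' = 2.273966.
Difference = |1.531044 − 2.273966| = 0.742922, i.e. 0.743 to 3 decimal places.

0.743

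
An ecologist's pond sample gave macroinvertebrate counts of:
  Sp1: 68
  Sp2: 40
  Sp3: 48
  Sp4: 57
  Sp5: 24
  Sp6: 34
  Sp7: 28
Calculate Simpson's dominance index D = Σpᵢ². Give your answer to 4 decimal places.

Total N = 68+40+48+57+24+34+28 = 299, so the proportions are 0.227425, 0.133779, 0.160535, 0.190635, 0.080268, 0.113712, 0.093645 (working shown to 6 dp, full precision carried).
D = 0.227425² + 0.133779² + 0.160535² + 0.190635² + 0.080268² + 0.113712² + 0.093645² = 0.051722 + 0.017897 + 0.025772 + 0.036342 + 0.006443 + 0.012931 + 0.008769 = 0.159875.
To 4 decimal places, D = 0.1599.

0.1599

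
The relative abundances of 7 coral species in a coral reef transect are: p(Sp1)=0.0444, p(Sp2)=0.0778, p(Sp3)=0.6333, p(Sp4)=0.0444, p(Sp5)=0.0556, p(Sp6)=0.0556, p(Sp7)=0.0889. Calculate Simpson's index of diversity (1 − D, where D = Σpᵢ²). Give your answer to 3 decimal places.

0.575

D = 0.0444² + 0.0778² + 0.6333² + 0.0444² + 0.0556² + 0.0556² + 0.0889² = 0.00197 + 0.00605 + 0.40107 + 0.00197 + 0.00309 + 0.00309 + 0.00790 = 0.42515 (working shown to 5 dp, full precision carried).
So 1 − D = 0.57485, i.e. 0.575 to 3 decimal places.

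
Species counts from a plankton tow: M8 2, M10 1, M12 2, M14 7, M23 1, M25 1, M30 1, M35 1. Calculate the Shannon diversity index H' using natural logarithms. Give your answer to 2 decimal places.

Total N = 2+1+2+7+1+1+1+1 = 16, so the proportions are 0.125, 0.0625, 0.125, 0.4375, 0.0625, 0.0625, 0.0625, 0.0625 (working shown to 4 dp, full precision carried).
Each pᵢ ln pᵢ term: 0.125×(-2.0794)=-0.2599, 0.0625×(-2.7726)=-0.1733, 0.125×(-2.0794)=-0.2599, 0.4375×(-0.8267)=-0.3617, 0.0625×(-2.7726)=-0.1733, 0.0625×(-2.7726)=-0.1733, 0.0625×(-2.7726)=-0.1733, 0.0625×(-2.7726)=-0.1733.
Sum = -1.7480, so H' = 1.75.

1.75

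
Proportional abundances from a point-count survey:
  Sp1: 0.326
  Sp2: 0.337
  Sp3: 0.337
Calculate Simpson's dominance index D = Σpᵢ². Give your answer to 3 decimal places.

D = 0.326² + 0.337² + 0.337² = 0.10628 + 0.11357 + 0.11357 = 0.33341 (working shown to 5 dp, full precision carried).
To 3 decimal places, D = 0.333.

0.333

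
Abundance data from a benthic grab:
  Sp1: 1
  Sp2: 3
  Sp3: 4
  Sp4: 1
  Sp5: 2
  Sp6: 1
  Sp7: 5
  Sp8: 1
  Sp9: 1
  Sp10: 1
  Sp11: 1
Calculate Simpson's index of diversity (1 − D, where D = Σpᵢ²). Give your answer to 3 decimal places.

0.862

Total N = 1+3+4+1+2+1+5+1+1+1+1 = 21, so the proportions are 0.04762, 0.14286, 0.19048, 0.04762, 0.09524, 0.04762, 0.2381, 0.04762, 0.04762, 0.04762, 0.04762 (working shown to 5 dp, full precision carried).
D = 0.04762² + 0.14286² + 0.19048² + 0.04762² + 0.09524² + 0.04762² + 0.2381² + 0.04762² + 0.04762² + 0.04762² + 0.04762² = 0.00227 + 0.02041 + 0.03628 + 0.00227 + 0.00907 + 0.00227 + 0.05669 + 0.00227 + 0.00227 + 0.00227 + 0.00227 = 0.13832.
So 1 − D = 0.86168, i.e. 0.862 to 3 decimal places.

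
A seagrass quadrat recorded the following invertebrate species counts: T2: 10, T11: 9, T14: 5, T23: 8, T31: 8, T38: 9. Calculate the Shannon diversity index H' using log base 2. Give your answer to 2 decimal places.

2.56

Total N = 10+9+5+8+8+9 = 49, so the proportions are 0.2041, 0.1837, 0.102, 0.1633, 0.1633, 0.1837 (working shown to 4 dp, full precision carried).
Each pᵢ log₂ pᵢ term: 0.2041×(-2.2928)=-0.4679, 0.1837×(-2.4448)=-0.4490, 0.102×(-3.2928)=-0.3360, 0.1633×(-2.6147)=-0.4269, 0.1633×(-2.6147)=-0.4269, 0.1837×(-2.4448)=-0.4490.
Sum = -2.5558, so H' = 2.56.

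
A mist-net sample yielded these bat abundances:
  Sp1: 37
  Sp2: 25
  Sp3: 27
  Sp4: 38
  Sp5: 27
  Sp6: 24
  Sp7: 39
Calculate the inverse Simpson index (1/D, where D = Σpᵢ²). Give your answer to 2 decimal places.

Total N = 37+25+27+38+27+24+39 = 217, so the proportions are 0.170507, 0.115207, 0.124424, 0.175115, 0.124424, 0.110599, 0.179724 (working shown to 6 dp, full precision carried).
D = 0.170507² + 0.115207² + 0.124424² + 0.175115² + 0.124424² + 0.110599² + 0.179724² = 0.029073 + 0.013273 + 0.015481 + 0.030665 + 0.015481 + 0.012232 + 0.032301 = 0.148506.
So 1/D = 6.7337, i.e. 6.73 to 2 decimal places.

6.73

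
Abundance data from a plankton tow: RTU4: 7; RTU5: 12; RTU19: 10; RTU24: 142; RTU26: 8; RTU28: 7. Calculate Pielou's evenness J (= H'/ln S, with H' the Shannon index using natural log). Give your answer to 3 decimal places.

Total N = 7+12+10+142+8+7 = 186, so the proportions are 0.03763, 0.06452, 0.05376, 0.76344, 0.04301, 0.03763 (working shown to 5 dp, full precision carried).
H' = −Σ pᵢ ln pᵢ = −((-0.12343) + (-0.17683) + (-0.15716) + (-0.20607) + (-0.13532) + (-0.12343)) = 0.92225.
With S = 6 species, ln S = 1.79176, so J = 0.92225/1.79176 = 0.51472, i.e. 0.515 to 3 decimal places.

0.515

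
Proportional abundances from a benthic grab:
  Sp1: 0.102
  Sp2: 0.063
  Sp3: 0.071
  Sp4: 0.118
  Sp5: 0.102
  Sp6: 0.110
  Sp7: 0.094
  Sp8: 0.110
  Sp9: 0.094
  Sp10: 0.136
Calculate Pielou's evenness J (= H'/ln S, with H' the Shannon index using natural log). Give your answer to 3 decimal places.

0.991

H' = −Σ pᵢ ln pᵢ = −((-0.23284) + (-0.17417) + (-0.18780) + (-0.25217) + (-0.23284) + (-0.24280) + (-0.22226) + (-0.24280) + (-0.22226) + (-0.27133)) = 2.28129 (working shown to 5 dp, full precision carried).
With S = 10 species, ln S = 2.30259, so J = 2.28129/2.30259 = 0.99075, i.e. 0.991 to 3 decimal places.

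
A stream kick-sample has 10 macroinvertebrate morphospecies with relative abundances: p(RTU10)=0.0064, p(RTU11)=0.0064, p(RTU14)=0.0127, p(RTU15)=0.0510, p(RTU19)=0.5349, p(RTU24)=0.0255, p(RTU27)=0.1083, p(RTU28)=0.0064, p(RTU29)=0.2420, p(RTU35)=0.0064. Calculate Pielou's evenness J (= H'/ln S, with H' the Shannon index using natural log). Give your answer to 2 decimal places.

0.59

H' = −Σ pᵢ ln pᵢ = −((-0.0323) + (-0.0323) + (-0.0555) + (-0.1518) + (-0.3347) + (-0.0936) + (-0.2407) + (-0.0323) + (-0.3434) + (-0.0323)) = 1.3489 (working shown to 4 dp, full precision carried).
With S = 10 species, ln S = 2.3026, so J = 1.3489/2.3026 = 0.5858, i.e. 0.59 to 2 decimal places.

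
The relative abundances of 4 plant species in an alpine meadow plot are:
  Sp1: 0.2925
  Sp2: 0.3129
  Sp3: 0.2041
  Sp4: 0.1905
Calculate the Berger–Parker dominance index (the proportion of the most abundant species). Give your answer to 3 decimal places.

0.313

The largest proportion is 0.3129, i.e. d = 0.313 to 3 decimal places.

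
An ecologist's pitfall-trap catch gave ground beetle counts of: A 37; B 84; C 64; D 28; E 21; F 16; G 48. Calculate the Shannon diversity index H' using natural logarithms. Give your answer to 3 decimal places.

Total N = 37+84+64+28+21+16+48 = 298, so the proportions are 0.12416, 0.28188, 0.21477, 0.09396, 0.07047, 0.05369, 0.16107 (working shown to 5 dp, full precision carried).
Each pᵢ ln pᵢ term: 0.12416×(-2.08618)=-0.25902, 0.28188×(-1.26628)=-0.35694, 0.21477×(-1.53821)=-0.33035, 0.09396×(-2.36489)=-0.22220, 0.07047×(-2.65257)=-0.18693, 0.05369×(-2.92450)=-0.15702, 0.16107×(-1.82589)=-0.29410.
Sum = -1.80657, so H' = 1.807.

1.807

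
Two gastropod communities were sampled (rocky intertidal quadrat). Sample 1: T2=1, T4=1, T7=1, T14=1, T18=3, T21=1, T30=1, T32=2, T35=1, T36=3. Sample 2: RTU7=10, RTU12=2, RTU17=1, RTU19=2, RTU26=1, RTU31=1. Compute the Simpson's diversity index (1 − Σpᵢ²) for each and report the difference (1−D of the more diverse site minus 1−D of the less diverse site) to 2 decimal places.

Sample 1: N=15, proportions 0.0667, 0.0667, 0.0667, 0.0667, 0.2, 0.0667, 0.0667, 0.1333, 0.0667, 0.2, giving 1−D = 0.8711 (working shown to 4 dp, full precision carried).
Sample 2: N=17, proportions 0.5882, 0.1176, 0.0588, 0.1176, 0.0588, 0.0588, giving 1−D = 0.6159.
Difference = |0.8711 − 0.6159| = 0.2552, i.e. 0.26 to 2 decimal places.

0.26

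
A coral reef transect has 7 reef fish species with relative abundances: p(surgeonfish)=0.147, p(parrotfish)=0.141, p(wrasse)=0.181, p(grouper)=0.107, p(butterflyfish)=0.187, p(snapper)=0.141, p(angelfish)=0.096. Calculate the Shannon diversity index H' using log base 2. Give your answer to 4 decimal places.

2.7718

Each pᵢ log₂ pᵢ term (working shown to 6 dp, full precision carried): 0.147×(-2.766112)=-0.406618, 0.141×(-2.826233)=-0.398499, 0.181×(-2.465938)=-0.446335, 0.107×(-3.224317)=-0.345002, 0.187×(-2.418890)=-0.452332, 0.141×(-2.826233)=-0.398499, 0.096×(-3.380822)=-0.324559.
Sum = -2.771844, so H' = 2.7718.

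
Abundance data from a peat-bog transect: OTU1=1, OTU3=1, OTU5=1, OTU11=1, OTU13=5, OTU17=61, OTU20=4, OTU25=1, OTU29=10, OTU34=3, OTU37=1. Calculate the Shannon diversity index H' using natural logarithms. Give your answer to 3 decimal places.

1.223

Total N = 1+1+1+1+5+61+4+1+10+3+1 = 89, so the proportions are 0.01124, 0.01124, 0.01124, 0.01124, 0.05618, 0.68539, 0.04494, 0.01124, 0.11236, 0.03371, 0.01124 (working shown to 5 dp, full precision carried).
Each pᵢ ln pᵢ term: 0.01124×(-4.48864)=-0.05043, 0.01124×(-4.48864)=-0.05043, 0.01124×(-4.48864)=-0.05043, 0.01124×(-4.48864)=-0.05043, 0.05618×(-2.87920)=-0.16175, 0.68539×(-0.37776)=-0.25892, 0.04494×(-3.10234)=-0.13943, 0.01124×(-4.48864)=-0.05043, 0.11236×(-2.18605)=-0.24562, 0.03371×(-3.39002)=-0.11427, 0.01124×(-4.48864)=-0.05043.
Sum = -1.22260, so H' = 1.223.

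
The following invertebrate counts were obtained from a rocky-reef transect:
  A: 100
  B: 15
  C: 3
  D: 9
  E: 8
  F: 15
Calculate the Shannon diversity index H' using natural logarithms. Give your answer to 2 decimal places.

1.13

Total N = 100+15+3+9+8+15 = 150, so the proportions are 0.6667, 0.1, 0.02, 0.06, 0.0533, 0.1 (working shown to 4 dp, full precision carried).
Each pᵢ ln pᵢ term: 0.6667×(-0.4055)=-0.2703, 0.1×(-2.3026)=-0.2303, 0.02×(-3.9120)=-0.0782, 0.06×(-2.8134)=-0.1688, 0.0533×(-2.9312)=-0.1563, 0.1×(-2.3026)=-0.2303.
Sum = -1.1342, so H' = 1.13.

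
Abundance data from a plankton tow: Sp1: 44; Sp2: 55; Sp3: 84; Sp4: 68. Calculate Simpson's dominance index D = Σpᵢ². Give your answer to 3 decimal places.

0.264

Total N = 44+55+84+68 = 251, so the proportions are 0.1753, 0.21912, 0.33466, 0.27092 (working shown to 5 dp, full precision carried).
D = 0.1753² + 0.21912² + 0.33466² + 0.27092² = 0.03073 + 0.04802 + 0.11200 + 0.07340 = 0.26414.
To 3 decimal places, D = 0.264.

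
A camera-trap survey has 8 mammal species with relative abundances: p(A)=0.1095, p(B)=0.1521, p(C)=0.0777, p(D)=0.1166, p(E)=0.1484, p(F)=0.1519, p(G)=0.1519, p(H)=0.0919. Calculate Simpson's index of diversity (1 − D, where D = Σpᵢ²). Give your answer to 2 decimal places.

D = 0.1095² + 0.1521² + 0.0777² + 0.1166² + 0.1484² + 0.1519² + 0.1519² + 0.0919² = 0.0120 + 0.0231 + 0.0060 + 0.0136 + 0.0220 + 0.0231 + 0.0231 + 0.0084 = 0.1314 (working shown to 4 dp, full precision carried).
So 1 − D = 0.8686, i.e. 0.87 to 2 decimal places.

0.87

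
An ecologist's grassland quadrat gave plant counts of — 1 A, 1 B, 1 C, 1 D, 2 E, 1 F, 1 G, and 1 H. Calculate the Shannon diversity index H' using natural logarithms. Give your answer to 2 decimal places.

Total N = 1+1+1+1+2+1+1+1 = 9, so the proportions are 0.1111, 0.1111, 0.1111, 0.1111, 0.2222, 0.1111, 0.1111, 0.1111 (working shown to 4 dp, full precision carried).
Each pᵢ ln pᵢ term: 0.1111×(-2.1972)=-0.2441, 0.1111×(-2.1972)=-0.2441, 0.1111×(-2.1972)=-0.2441, 0.1111×(-2.1972)=-0.2441, 0.2222×(-1.5041)=-0.3342, 0.1111×(-2.1972)=-0.2441, 0.1111×(-2.1972)=-0.2441, 0.1111×(-2.1972)=-0.2441.
Sum = -2.0432, so H' = 2.04.

2.04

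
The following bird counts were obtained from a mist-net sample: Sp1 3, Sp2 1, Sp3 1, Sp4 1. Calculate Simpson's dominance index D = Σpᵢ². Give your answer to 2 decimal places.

Total N = 3+1+1+1 = 6, so the proportions are 0.5, 0.1667, 0.1667, 0.1667 (working shown to 4 dp, full precision carried).
D = 0.5² + 0.1667² + 0.1667² + 0.1667² = 0.2500 + 0.0278 + 0.0278 + 0.0278 = 0.3333.
To 2 decimal places, D = 0.33.

0.33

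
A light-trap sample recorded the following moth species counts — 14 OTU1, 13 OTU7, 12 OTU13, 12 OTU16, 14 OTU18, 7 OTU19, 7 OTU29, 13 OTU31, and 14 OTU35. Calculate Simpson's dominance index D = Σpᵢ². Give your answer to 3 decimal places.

0.117

Total N = 14+13+12+12+14+7+7+13+14 = 106, so the proportions are 0.13208, 0.12264, 0.11321, 0.11321, 0.13208, 0.06604, 0.06604, 0.12264, 0.13208 (working shown to 5 dp, full precision carried).
D = 0.13208² + 0.12264² + 0.11321² + 0.11321² + 0.13208² + 0.06604² + 0.06604² + 0.12264² + 0.13208² = 0.01744 + 0.01504 + 0.01282 + 0.01282 + 0.01744 + 0.00436 + 0.00436 + 0.01504 + 0.01744 = 0.11677.
To 3 decimal places, D = 0.117.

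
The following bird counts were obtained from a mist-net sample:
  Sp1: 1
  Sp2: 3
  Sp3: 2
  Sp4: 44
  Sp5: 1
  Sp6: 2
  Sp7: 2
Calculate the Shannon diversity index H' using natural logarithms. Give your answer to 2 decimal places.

0.84

Total N = 1+3+2+44+1+2+2 = 55, so the proportions are 0.0182, 0.0545, 0.0364, 0.8, 0.0182, 0.0364, 0.0364 (working shown to 4 dp, full precision carried).
Each pᵢ ln pᵢ term: 0.0182×(-4.0073)=-0.0729, 0.0545×(-2.9087)=-0.1587, 0.0364×(-3.3142)=-0.1205, 0.8×(-0.2231)=-0.1785, 0.0182×(-4.0073)=-0.0729, 0.0364×(-3.3142)=-0.1205, 0.0364×(-3.3142)=-0.1205.
Sum = -0.8444, so H' = 0.84.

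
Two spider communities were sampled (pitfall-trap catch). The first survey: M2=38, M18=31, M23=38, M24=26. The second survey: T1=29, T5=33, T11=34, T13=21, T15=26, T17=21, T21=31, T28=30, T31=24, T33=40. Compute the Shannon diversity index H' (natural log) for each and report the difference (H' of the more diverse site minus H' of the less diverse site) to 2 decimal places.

The first survey: N=133, proportions 0.2857, 0.2331, 0.2857, 0.1955, giving H' = 1.3744 (working shown to 4 dp, full precision carried).
The second survey: N=289, proportions 0.1003, 0.1142, 0.1176, 0.0727, 0.09, 0.0727, 0.1073, 0.1038, 0.083, 0.1384, giving H' = 2.2829.
Difference = |1.3744 − 2.2829| = 0.9085, i.e. 0.91 to 2 decimal places.

0.91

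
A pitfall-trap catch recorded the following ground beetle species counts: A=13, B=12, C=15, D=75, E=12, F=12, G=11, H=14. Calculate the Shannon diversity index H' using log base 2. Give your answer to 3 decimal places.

2.514

Total N = 13+12+15+75+12+12+11+14 = 164, so the proportions are 0.07927, 0.07317, 0.09146, 0.45732, 0.07317, 0.07317, 0.06707, 0.08537 (working shown to 5 dp, full precision carried).
Each pᵢ log₂ pᵢ term: 0.07927×(-3.65711)=-0.28989, 0.07317×(-3.77259)=-0.27604, 0.09146×(-3.45066)=-0.31561, 0.45732×(-1.12873)=-0.51619, 0.07317×(-3.77259)=-0.27604, 0.07317×(-3.77259)=-0.27604, 0.06707×(-3.89812)=-0.26146, 0.08537×(-3.55020)=-0.30307.
Sum = -2.51435, so H' = 2.514.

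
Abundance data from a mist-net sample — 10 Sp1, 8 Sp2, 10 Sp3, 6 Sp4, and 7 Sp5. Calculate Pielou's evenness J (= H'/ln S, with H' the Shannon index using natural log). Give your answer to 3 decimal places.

Total N = 10+8+10+6+7 = 41, so the proportions are 0.2439, 0.19512, 0.2439, 0.14634, 0.17073 (working shown to 5 dp, full precision carried).
H' = −Σ pᵢ ln pᵢ = −((-0.34414) + (-0.31885) + (-0.34414) + (-0.28124) + (-0.30180)) = 1.59018.
With S = 5 species, ln S = 1.60944, so J = 1.59018/1.60944 = 0.98803, i.e. 0.988 to 3 decimal places.

0.988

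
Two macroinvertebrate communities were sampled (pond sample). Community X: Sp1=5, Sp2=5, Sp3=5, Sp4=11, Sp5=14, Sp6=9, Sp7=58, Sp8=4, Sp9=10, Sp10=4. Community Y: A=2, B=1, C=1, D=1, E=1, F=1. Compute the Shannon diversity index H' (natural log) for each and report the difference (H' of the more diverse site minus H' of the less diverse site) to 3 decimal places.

Community X: N=125, proportions 0.04, 0.04, 0.04, 0.088, 0.112, 0.072, 0.464, 0.032, 0.08, 0.032, giving H' = 1.81342 (working shown to 5 dp, full precision carried).
Community Y: N=7, proportions 0.28571, 0.14286, 0.14286, 0.14286, 0.14286, 0.14286, giving H' = 1.74787.
Difference = |1.81342 − 1.74787| = 0.06555, i.e. 0.066 to 3 decimal places.

0.066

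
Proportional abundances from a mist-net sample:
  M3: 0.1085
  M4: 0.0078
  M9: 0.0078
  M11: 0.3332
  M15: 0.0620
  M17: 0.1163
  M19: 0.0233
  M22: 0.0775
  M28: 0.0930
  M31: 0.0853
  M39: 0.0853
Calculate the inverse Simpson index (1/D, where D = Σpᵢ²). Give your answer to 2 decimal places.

D = 0.1085² + 0.0078² + 0.0078² + 0.3332² + 0.062² + 0.1163² + 0.0233² + 0.0775² + 0.093² + 0.0853² + 0.0853² = 0.011772 + 0.000061 + 0.000061 + 0.111022 + 0.003844 + 0.013526 + 0.000543 + 0.006006 + 0.008649 + 0.007276 + 0.007276 = 0.170036 (working shown to 6 dp, full precision carried).
So 1/D = 5.8811, i.e. 5.88 to 2 decimal places.

5.88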